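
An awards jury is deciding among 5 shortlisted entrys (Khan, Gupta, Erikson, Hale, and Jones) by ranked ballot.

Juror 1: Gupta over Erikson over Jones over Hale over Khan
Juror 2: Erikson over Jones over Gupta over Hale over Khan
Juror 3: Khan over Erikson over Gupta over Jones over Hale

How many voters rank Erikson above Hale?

Ballots ranking Erikson above Hale: 3.
Ballots ranking Hale above Erikson: 0.
So 3 of 3 voters prefer Erikson to Hale.

3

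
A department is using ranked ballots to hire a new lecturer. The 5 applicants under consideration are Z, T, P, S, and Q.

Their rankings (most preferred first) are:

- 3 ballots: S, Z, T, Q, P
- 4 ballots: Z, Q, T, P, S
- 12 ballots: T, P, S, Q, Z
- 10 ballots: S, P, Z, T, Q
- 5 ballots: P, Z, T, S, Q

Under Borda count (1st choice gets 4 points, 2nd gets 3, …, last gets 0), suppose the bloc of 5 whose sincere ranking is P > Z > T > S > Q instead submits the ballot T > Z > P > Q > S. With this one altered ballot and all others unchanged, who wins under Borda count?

Borda totals with the altered ballot: Z 60, T 92, P 80, S 76, Q 32.
The switch changes the winner from P to T.

T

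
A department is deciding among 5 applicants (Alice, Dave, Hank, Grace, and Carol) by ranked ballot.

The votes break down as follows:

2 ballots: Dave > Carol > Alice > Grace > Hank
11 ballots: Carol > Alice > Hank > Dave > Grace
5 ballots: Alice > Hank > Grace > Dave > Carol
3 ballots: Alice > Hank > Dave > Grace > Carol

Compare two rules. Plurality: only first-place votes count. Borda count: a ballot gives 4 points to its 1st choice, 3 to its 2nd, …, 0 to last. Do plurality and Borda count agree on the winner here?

No

Plurality first-place counts: Alice 8, Dave 2, Hank 0, Grace 0, Carol 11 → Carol.
Borda totals: Alice 69, Dave 30, Hank 46, Grace 15, Carol 50 → Alice.
The two rules disagree: plurality picks Carol, Borda picks Alice.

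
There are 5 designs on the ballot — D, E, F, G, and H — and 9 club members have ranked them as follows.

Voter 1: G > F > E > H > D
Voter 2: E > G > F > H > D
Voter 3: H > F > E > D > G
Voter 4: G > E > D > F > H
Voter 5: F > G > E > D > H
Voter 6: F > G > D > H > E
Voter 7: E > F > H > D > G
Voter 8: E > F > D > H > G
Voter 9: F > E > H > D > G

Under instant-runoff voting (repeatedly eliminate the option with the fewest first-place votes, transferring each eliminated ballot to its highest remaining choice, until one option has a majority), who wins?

Round 1: E 3, F 3, G 2, H 1, D 0. D has the fewest and is eliminated.
Round 2: E 3, F 3, G 2, H 1. H has the fewest and is eliminated.
Round 3: F 4, E 3, G 2. G has the fewest and is eliminated.
Round 4: F 5, E 4. F has a majority.

F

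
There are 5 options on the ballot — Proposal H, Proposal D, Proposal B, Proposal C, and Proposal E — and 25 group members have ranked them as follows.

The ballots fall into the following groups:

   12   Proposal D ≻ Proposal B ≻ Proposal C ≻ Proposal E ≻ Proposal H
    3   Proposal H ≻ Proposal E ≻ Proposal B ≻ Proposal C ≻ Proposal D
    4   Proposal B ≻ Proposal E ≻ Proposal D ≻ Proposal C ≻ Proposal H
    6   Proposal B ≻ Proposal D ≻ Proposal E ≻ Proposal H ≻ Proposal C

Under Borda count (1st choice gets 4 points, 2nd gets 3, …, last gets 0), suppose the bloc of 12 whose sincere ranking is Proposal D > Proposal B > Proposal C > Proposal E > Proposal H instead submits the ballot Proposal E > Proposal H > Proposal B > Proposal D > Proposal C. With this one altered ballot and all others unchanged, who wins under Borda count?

Borda totals with the altered ballot: Proposal H 54, Proposal D 38, Proposal B 70, Proposal C 7, Proposal E 81.
The switch changes the winner from Proposal B to Proposal E.

Proposal E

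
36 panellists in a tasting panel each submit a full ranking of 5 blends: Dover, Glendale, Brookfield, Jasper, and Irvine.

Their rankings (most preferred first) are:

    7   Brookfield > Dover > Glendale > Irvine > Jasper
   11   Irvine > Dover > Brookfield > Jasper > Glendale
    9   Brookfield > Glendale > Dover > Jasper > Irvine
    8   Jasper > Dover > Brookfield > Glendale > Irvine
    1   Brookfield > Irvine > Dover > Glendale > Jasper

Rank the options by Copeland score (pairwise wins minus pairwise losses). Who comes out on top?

Dover

Pairwise results:
  Dover vs Glendale: Dover wins 27–9.
  Dover vs Brookfield: Dover wins 19–17.
  Dover vs Jasper: Dover wins 28–8.
  Dover vs Irvine: Dover wins 24–12.
  Glendale vs Brookfield: Brookfield wins 36–0.
  Glendale vs Jasper: Jasper wins 19–17.
  Glendale vs Irvine: Glendale wins 24–12.
  Brookfield vs Jasper: Brookfield wins 28–8.
  Brookfield vs Irvine: Brookfield wins 25–11.
  Jasper vs Irvine: Irvine wins 19–17.
Copeland scores (wins − losses):
  Dover: 4 − 0 = 4
  Glendale: 1 − 3 = -2
  Brookfield: 3 − 1 = 2
  Jasper: 1 − 3 = -2
  Irvine: 1 − 3 = -2
Dover has the best Copeland score.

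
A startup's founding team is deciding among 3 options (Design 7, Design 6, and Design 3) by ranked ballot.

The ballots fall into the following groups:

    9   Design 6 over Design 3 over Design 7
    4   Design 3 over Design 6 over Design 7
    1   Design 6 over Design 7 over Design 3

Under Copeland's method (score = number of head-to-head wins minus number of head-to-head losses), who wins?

Pairwise results:
  Design 7 vs Design 6: Design 6 wins 14–0.
  Design 7 vs Design 3: Design 3 wins 13–1.
  Design 6 vs Design 3: Design 6 wins 10–4.
Copeland scores (wins − losses):
  Design 7: 0 − 2 = -2
  Design 6: 2 − 0 = 2
  Design 3: 1 − 1 = 0
Design 6 has the best Copeland score.

Design 6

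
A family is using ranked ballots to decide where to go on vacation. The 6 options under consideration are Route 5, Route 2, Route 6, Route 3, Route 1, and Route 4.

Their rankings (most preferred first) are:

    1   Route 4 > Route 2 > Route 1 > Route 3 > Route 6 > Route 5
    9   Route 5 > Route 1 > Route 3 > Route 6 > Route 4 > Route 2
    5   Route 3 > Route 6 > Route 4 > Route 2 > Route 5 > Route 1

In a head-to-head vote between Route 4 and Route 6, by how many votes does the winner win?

Ballots ranking Route 4 above Route 6: 1.
Ballots ranking Route 6 above Route 4: 9+5 = 14.
Route 6 wins 14–1, a margin of 13.

13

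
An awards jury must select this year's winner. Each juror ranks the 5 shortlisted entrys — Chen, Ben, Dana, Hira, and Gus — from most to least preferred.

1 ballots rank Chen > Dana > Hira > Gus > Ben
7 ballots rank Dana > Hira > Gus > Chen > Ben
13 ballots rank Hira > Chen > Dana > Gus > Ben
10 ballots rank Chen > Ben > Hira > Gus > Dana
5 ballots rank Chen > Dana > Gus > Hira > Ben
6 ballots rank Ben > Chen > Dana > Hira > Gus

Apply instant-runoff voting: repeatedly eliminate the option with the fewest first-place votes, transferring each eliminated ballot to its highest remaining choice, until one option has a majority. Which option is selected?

Round 1: Chen 16, Hira 13, Dana 7, Ben 6, Gus 0. Gus has the fewest and is eliminated.
Round 2: Chen 16, Hira 13, Dana 7, Ben 6. Ben has the fewest and is eliminated.
Round 3: Chen 22, Hira 13, Dana 7. Chen has a majority.

Chen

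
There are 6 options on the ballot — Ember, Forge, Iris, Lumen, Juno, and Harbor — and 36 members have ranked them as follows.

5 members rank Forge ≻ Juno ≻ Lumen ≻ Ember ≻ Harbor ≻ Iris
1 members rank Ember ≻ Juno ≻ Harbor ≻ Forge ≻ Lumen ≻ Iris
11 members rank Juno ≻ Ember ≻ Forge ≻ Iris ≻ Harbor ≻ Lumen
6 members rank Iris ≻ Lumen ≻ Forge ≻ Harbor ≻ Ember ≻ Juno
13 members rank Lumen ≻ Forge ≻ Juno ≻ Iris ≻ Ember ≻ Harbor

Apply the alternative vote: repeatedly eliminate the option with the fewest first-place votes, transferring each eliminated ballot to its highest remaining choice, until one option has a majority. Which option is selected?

Round 1: Lumen 13, Juno 11, Iris 6, Forge 5, Ember 1, Harbor 0. Harbor has the fewest and is eliminated.
Round 2: Lumen 13, Juno 11, Iris 6, Forge 5, Ember 1. Ember has the fewest and is eliminated.
Round 3: Lumen 13, Juno 12, Iris 6, Forge 5. Forge has the fewest and is eliminated.
Round 4: Juno 17, Lumen 13, Iris 6. Iris has the fewest and is eliminated.
Round 5: Lumen 19, Juno 17. Lumen has a majority.

Lumen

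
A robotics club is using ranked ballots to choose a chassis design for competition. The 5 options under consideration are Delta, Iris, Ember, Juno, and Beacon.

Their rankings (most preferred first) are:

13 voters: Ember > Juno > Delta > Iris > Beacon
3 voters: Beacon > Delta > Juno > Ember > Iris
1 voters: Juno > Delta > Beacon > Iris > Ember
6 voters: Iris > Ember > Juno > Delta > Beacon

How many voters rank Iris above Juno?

6

Ballots ranking Iris above Juno: 6.
Ballots ranking Juno above Iris: 13+3+1 = 17.
So 6 of 23 voters prefer Iris to Juno.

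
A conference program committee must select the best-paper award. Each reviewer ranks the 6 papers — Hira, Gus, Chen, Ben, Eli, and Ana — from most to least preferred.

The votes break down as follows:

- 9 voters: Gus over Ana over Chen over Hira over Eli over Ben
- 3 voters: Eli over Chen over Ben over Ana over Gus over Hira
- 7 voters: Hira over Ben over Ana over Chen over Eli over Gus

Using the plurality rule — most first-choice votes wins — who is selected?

Gus

First-place vote totals:
  Hira: 7
  Gus: 9
  Chen: 0
  Ben: 0
  Eli: 3
  Ana: 0
Gus has the most first-place votes.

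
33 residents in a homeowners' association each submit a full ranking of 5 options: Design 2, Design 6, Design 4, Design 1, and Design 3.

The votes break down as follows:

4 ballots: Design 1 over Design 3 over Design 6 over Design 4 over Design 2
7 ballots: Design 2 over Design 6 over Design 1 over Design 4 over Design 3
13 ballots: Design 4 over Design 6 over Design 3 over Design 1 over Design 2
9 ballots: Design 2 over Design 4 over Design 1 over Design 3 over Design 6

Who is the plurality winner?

First-place vote totals:
  Design 2: 16
  Design 6: 0
  Design 4: 13
  Design 1: 4
  Design 3: 0
Design 2 has the most first-place votes.

Design 2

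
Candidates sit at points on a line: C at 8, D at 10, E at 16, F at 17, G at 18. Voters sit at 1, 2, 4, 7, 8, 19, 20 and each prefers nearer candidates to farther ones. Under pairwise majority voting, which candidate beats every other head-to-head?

C

With single-peaked preferences on a line, the Condorcet winner is the candidate closest to the median voter.
The median voter (position 7) is closest to C at 8.
Check: C vs D — voters closer to C: 5 of 7.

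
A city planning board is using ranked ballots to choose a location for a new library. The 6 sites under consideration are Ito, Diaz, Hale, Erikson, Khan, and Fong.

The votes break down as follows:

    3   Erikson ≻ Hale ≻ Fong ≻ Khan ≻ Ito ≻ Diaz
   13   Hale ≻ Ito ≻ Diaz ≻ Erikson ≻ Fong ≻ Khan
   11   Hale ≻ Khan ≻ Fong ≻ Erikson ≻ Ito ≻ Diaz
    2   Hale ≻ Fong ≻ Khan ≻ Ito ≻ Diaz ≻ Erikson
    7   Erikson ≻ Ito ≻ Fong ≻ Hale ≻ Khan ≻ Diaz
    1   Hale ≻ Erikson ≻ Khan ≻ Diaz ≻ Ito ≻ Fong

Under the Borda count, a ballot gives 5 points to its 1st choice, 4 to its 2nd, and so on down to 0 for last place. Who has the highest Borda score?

Hale

Borda scores:
  Ito: 3·1 + 13·4 + 11·1 + 2·2 + 7·4 + 1 = 99
  Diaz: 3·0 + 13·3 + 11·0 + 2·1 + 7·0 + 2 = 43
  Hale: 3·4 + 13·5 + 11·5 + 2·5 + 7·2 + 5 = 161
  Erikson: 3·5 + 13·2 + 11·2 + 2·0 + 7·5 + 4 = 102
  Khan: 3·2 + 13·0 + 11·4 + 2·3 + 7·1 + 3 = 66
  Fong: 3·3 + 13·1 + 11·3 + 2·4 + 7·3 + 0 = 84
Hale has the highest total.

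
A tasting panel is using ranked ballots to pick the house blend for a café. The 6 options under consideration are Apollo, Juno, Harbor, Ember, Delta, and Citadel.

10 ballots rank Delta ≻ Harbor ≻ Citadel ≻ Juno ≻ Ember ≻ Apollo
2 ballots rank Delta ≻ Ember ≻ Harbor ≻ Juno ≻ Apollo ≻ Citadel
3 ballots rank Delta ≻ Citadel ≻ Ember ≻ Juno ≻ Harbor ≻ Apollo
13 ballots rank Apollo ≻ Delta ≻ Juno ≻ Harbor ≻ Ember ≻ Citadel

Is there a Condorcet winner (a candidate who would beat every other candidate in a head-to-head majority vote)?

Head-to-head results (28 voters total):
Apollo vs Juno: Juno wins 15–13.
Apollo vs Harbor: Harbor wins 15–13.
Apollo vs Ember: Ember wins 15–13.
Apollo vs Delta: Delta wins 15–13.
Apollo vs Citadel: Apollo wins 15–13.
Juno vs Harbor: Juno wins 16–12.
Juno vs Ember: Juno wins 23–5.
Juno vs Delta: Delta wins 28–0.
Juno vs Citadel: Juno wins 15–13.
Harbor vs Ember: Harbor wins 23–5.
Harbor vs Delta: Delta wins 28–0.
Harbor vs Citadel: Harbor wins 25–3.
Ember vs Delta: Delta wins 28–0.
Ember vs Citadel: Ember wins 15–13.
Delta vs Citadel: Delta wins 28–0.
Delta beats each rival — Apollo (15–13), Juno (28–0), Harbor (28–0), Ember (28–0), Citadel (28–0) — so Delta is the Condorcet winner.

Yes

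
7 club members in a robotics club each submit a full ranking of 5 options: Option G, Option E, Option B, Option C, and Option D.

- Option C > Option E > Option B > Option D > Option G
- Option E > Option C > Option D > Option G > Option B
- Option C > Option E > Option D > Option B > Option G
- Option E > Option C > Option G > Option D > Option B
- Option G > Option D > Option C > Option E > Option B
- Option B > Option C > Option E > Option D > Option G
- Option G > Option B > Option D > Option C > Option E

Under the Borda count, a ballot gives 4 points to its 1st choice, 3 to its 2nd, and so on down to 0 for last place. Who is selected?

Option C

Borda scores:
  Option G: 0 + 1 + 0 + 2 + 4 + 0 + 4 = 11
  Option E: 3 + 4 + 3 + 4 + 1 + 2 + 0 = 17
  Option B: 2 + 0 + 1 + 0 + 0 + 4 + 3 = 10
  Option C: 4 + 3 + 4 + 3 + 2 + 3 + 1 = 20
  Option D: 1 + 2 + 2 + 1 + 3 + 1 + 2 = 12
Option C has the highest total.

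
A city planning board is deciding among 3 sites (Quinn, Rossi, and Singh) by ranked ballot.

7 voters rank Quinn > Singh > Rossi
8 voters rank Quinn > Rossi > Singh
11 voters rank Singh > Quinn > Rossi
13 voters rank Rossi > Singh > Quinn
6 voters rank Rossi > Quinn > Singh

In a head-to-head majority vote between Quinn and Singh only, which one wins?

Ballots ranking Quinn above Singh: 7+8+6 = 21.
Ballots ranking Singh above Quinn: 11+13 = 24.
Singh wins the head-to-head, 24–21.

Singh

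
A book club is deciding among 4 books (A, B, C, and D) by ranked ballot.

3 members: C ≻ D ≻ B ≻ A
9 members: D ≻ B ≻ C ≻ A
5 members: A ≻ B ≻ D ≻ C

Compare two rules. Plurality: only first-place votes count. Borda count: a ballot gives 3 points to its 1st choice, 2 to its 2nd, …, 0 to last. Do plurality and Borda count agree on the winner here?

Yes

Plurality first-place counts: A 5, B 0, C 3, D 9 → D.
Borda totals: A 15, B 31, C 18, D 38 → D.
The two rules agree on D.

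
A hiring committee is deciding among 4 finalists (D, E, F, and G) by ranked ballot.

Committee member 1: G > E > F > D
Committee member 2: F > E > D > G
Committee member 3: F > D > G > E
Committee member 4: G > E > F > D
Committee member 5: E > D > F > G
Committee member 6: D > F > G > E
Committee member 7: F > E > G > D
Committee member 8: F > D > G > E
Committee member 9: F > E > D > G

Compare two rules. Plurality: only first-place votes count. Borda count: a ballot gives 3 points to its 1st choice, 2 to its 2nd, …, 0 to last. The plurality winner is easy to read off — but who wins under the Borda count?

F

Plurality first-place counts: D 1, E 1, F 5, G 2 → F.
Borda totals: D 11, E 13, F 20, G 10 → F.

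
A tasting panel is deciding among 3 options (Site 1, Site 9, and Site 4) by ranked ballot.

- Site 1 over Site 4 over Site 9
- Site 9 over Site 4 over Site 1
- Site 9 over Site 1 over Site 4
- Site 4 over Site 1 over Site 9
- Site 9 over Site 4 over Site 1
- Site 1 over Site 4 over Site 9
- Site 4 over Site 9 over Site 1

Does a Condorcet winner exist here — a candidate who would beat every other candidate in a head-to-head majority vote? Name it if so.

Site 4

Head-to-head results (7 voters total):
Site 1 vs Site 9: Site 9 wins 4–3.
Site 1 vs Site 4: Site 4 wins 4–3.
Site 9 vs Site 4: Site 4 wins 4–3.
Site 4 beats each rival — Site 1 (4–3), Site 9 (4–3) — so Site 4 is the Condorcet winner.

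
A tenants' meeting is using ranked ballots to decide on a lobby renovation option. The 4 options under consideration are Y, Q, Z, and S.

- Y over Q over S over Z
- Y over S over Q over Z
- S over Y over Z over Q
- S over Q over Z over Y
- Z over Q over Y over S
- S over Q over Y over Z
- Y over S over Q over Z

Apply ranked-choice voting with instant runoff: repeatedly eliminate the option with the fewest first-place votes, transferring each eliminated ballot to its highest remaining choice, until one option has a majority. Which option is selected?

Round 1: Y 3, S 3, Z 1, Q 0. Q has the fewest and is eliminated.
Round 2: Y 3, S 3, Z 1. Z has the fewest and is eliminated.
Round 3: Y 4, S 3. Y has a majority.

Y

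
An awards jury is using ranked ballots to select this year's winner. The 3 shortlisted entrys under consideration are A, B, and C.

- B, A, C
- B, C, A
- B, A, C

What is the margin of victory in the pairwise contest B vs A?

3

Ballots ranking B above A: 3.
Ballots ranking A above B: 0.
B wins 3–0, a margin of 3.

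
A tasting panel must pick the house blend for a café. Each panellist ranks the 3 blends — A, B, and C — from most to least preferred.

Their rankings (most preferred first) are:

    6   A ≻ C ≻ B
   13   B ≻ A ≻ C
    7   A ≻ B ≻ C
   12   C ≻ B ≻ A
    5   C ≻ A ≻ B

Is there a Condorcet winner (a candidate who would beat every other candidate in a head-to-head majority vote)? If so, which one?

None — there is no Condorcet winner

Head-to-head results (43 voters total):
A vs B: B wins 25–18.
A vs C: A wins 26–17.
B vs C: C wins 23–20.
No candidate beats all others: A beats C beats B beats A, a majority cycle.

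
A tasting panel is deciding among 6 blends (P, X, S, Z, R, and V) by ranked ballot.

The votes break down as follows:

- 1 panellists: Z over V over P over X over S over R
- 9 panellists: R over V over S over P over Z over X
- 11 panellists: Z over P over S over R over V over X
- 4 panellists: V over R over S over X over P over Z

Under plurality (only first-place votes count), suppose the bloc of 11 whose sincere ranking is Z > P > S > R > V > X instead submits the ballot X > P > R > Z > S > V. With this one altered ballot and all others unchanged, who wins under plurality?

X

First-place totals with the altered ballot: P 0, X 11, S 0, Z 1, R 9, V 4.
The switch changes the winner from Z to X.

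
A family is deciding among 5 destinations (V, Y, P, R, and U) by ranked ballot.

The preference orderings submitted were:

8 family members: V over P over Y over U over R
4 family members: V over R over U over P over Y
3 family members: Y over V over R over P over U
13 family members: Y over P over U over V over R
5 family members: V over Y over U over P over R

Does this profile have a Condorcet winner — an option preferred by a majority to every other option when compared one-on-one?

Yes

Head-to-head results (33 voters total):
V vs Y: V wins 17–16.
V vs P: V wins 20–13.
V vs R: V wins 33–0.
V vs U: V wins 20–13.
Y vs P: Y wins 21–12.
Y vs R: Y wins 29–4.
Y vs U: Y wins 29–4.
P vs R: P wins 26–7.
P vs U: P wins 24–9.
R vs U: U wins 26–7.
V beats each rival — Y (17–16), P (20–13), R (33–0), U (20–13) — so V is the Condorcet winner.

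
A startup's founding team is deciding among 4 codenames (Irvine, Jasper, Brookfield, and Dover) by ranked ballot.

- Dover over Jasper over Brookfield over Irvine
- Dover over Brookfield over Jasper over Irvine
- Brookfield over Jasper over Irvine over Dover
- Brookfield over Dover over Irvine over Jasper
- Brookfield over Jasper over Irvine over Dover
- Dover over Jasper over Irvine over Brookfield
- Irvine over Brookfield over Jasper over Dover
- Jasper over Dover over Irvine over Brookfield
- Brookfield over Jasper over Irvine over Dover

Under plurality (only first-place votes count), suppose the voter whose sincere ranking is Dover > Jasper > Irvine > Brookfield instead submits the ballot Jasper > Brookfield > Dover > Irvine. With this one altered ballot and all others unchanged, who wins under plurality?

Brookfield

First-place totals with the altered ballot: Irvine 1, Jasper 2, Brookfield 4, Dover 2.
The winner is unchanged: still Brookfield.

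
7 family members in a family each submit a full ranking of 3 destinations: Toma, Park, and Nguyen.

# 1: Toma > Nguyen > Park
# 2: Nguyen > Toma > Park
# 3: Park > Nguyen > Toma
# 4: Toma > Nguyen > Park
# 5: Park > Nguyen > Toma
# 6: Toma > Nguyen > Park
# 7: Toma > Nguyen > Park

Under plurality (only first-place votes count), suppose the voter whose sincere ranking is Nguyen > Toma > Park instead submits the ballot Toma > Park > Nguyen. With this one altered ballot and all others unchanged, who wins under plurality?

Toma

First-place totals with the altered ballot: Toma 5, Park 2, Nguyen 0.
The winner is unchanged: still Toma.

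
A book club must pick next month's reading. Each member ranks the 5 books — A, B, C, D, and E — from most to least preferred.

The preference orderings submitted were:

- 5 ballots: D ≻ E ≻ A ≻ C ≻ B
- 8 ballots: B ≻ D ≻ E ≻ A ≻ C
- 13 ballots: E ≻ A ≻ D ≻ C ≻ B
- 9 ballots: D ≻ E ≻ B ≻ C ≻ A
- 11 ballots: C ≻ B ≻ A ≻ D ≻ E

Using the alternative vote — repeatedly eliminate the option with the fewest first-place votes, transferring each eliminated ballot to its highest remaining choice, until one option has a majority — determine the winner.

D

Round 1: D 14, E 13, C 11, B 8, A 0. A has the fewest and is eliminated.
Round 2: D 14, E 13, C 11, B 8. B has the fewest and is eliminated.
Round 3: D 22, E 13, C 11. C has the fewest and is eliminated.
Round 4: D 33, E 13. D has a majority.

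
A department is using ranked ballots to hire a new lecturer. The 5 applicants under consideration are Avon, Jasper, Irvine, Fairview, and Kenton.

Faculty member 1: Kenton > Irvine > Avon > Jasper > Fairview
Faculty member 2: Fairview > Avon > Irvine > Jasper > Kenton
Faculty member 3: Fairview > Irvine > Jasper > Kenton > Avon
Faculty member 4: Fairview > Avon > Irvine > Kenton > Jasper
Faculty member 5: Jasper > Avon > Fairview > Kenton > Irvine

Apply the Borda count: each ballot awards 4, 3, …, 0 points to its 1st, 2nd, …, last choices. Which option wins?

Fairview

Borda scores:
  Avon: 2 + 3 + 0 + 3 + 3 = 11
  Jasper: 1 + 1 + 2 + 0 + 4 = 8
  Irvine: 3 + 2 + 3 + 2 + 0 = 10
  Fairview: 0 + 4 + 4 + 4 + 2 = 14
  Kenton: 4 + 0 + 1 + 1 + 1 = 7
Fairview has the highest total.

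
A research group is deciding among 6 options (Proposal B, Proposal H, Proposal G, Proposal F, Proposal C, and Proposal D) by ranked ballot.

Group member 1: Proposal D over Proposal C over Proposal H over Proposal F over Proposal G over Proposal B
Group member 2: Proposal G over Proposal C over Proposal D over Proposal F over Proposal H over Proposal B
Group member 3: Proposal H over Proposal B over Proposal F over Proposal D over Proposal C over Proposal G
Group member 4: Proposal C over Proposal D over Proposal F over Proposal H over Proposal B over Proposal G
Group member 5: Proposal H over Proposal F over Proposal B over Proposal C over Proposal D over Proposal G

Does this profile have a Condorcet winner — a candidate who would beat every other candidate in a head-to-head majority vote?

Head-to-head results (5 voters total):
Proposal B vs Proposal H: Proposal H wins 5–0.
Proposal B vs Proposal G: Proposal B wins 3–2.
Proposal B vs Proposal F: Proposal F wins 4–1.
Proposal B vs Proposal C: Proposal C wins 3–2.
Proposal B vs Proposal D: Proposal D wins 3–2.
Proposal H vs Proposal G: Proposal H wins 4–1.
Proposal H vs Proposal F: Proposal H wins 3–2.
Proposal H vs Proposal C: Proposal C wins 3–2.
Proposal H vs Proposal D: Proposal D wins 3–2.
Proposal G vs Proposal F: Proposal F wins 4–1.
Proposal G vs Proposal C: Proposal C wins 4–1.
Proposal G vs Proposal D: Proposal D wins 4–1.
Proposal F vs Proposal C: Proposal C wins 3–2.
Proposal F vs Proposal D: Proposal D wins 3–2.
Proposal C vs Proposal D: Proposal C wins 3–2.
Proposal C beats each rival — Proposal B (3–2), Proposal H (3–2), Proposal G (4–1), Proposal F (3–2), Proposal D (3–2) — so Proposal C is the Condorcet winner.

Yes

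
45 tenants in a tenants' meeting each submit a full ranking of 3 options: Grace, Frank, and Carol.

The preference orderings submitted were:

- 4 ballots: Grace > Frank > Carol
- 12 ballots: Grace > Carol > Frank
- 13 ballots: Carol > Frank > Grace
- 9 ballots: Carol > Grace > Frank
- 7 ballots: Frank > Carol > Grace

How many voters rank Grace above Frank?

Ballots ranking Grace above Frank: 4+12+9 = 25.
Ballots ranking Frank above Grace: 13+7 = 20.
So 25 of 45 voters prefer Grace to Frank.

25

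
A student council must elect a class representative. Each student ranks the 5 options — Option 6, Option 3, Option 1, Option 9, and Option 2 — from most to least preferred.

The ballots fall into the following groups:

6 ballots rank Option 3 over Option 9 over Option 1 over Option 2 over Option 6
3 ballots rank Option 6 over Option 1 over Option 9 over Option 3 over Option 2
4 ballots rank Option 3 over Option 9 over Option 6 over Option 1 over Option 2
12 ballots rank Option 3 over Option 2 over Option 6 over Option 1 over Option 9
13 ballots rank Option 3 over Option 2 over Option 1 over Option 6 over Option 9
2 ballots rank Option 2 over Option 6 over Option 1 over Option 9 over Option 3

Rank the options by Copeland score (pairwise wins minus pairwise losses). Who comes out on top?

Option 3

Pairwise results:
  Option 6 vs Option 3: Option 3 wins 35–5.
  Option 6 vs Option 1: Option 6 wins 21–19.
  Option 6 vs Option 9: Option 6 wins 30–10.
  Option 6 vs Option 2: Option 2 wins 33–7.
  Option 3 vs Option 1: Option 3 wins 35–5.
  Option 3 vs Option 9: Option 3 wins 35–5.
  Option 3 vs Option 2: Option 3 wins 38–2.
  Option 1 vs Option 9: Option 1 wins 30–10.
  Option 1 vs Option 2: Option 2 wins 27–13.
  Option 9 vs Option 2: Option 2 wins 27–13.
Copeland scores (wins − losses):
  Option 6: 2 − 2 = 0
  Option 3: 4 − 0 = 4
  Option 1: 1 − 3 = -2
  Option 9: 0 − 4 = -4
  Option 2: 3 − 1 = 2
Option 3 has the best Copeland score.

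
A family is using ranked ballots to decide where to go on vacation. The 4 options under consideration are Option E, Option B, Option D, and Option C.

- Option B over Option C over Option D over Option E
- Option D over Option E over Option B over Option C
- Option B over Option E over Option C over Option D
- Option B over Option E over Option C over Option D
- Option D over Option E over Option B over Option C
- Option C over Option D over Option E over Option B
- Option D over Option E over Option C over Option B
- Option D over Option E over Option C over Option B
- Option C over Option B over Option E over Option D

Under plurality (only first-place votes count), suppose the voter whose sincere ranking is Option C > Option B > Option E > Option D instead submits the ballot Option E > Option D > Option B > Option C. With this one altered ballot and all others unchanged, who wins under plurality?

Option D

First-place totals with the altered ballot: Option E 1, Option B 3, Option D 4, Option C 1.
The winner is unchanged: still Option D.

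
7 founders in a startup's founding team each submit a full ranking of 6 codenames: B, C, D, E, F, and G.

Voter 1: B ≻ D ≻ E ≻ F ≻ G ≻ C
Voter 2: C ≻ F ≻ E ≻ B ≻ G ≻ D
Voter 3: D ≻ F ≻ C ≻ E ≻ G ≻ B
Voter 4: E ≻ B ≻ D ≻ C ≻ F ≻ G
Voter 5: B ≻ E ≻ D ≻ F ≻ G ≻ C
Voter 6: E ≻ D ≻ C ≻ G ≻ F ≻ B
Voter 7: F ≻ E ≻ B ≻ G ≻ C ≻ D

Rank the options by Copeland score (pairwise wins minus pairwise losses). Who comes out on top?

Pairwise results:
  B vs C: B wins 4–3.
  B vs D: B wins 5–2.
  B vs E: E wins 5–2.
  B vs F: F wins 4–3.
  B vs G: B wins 5–2.
  C vs D: D wins 5–2.
  C vs E: E wins 5–2.
  C vs F: F wins 4–3.
  C vs G: C wins 4–3.
  D vs E: E wins 5–2.
  D vs F: D wins 5–2.
  D vs G: D wins 5–2.
  E vs F: E wins 4–3.
  E vs G: E wins 7–0.
  F vs G: F wins 6–1.
Copeland scores (wins − losses):
  B: 3 − 2 = 1
  C: 1 − 4 = -3
  D: 3 − 2 = 1
  E: 5 − 0 = 5
  F: 3 − 2 = 1
  G: 0 − 5 = -5
E has the best Copeland score.

E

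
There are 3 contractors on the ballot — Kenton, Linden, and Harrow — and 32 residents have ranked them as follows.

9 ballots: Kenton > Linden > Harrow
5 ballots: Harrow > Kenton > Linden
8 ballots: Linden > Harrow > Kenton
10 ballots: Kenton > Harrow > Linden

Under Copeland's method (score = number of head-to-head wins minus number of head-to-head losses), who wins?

Pairwise results:
  Kenton vs Linden: Kenton wins 24–8.
  Kenton vs Harrow: Kenton wins 19–13.
  Linden vs Harrow: Linden wins 17–15.
Copeland scores (wins − losses):
  Kenton: 2 − 0 = 2
  Linden: 1 − 1 = 0
  Harrow: 0 − 2 = -2
Kenton has the best Copeland score.

Kenton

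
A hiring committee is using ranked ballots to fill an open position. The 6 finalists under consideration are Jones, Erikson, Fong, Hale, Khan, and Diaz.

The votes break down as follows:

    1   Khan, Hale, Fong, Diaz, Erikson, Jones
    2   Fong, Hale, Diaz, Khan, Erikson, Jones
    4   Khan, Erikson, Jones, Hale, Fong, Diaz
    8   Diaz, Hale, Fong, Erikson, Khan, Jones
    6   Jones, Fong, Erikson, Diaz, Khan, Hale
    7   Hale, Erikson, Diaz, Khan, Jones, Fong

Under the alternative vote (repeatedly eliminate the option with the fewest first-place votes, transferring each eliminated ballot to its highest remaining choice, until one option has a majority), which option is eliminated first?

Erikson

Round 1: Diaz 8, Hale 7, Jones 6, Khan 5, Fong 2, Erikson 0. Erikson has the fewest and is eliminated.
Round 2: Diaz 8, Hale 7, Jones 6, Khan 5, Fong 2. Fong has the fewest and is eliminated.
Round 3: Hale 9, Diaz 8, Jones 6, Khan 5. Khan has the fewest and is eliminated.
Round 4: Jones 10, Hale 10, Diaz 8. Diaz has the fewest and is eliminated.
Round 5: Hale 18, Jones 10. Hale has a majority.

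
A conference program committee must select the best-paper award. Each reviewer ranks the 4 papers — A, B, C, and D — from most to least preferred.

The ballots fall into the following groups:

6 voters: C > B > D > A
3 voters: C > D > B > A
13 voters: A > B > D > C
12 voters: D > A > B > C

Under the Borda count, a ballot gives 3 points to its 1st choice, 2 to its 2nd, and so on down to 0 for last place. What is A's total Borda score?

63

Borda scores:
  A: 6·0 + 3·0 + 13·3 + 12·2 = 63
  B: 6·2 + 3·1 + 13·2 + 12·1 = 53
  C: 6·3 + 3·3 + 13·0 + 12·0 = 27
  D: 6·1 + 3·2 + 13·1 + 12·3 = 61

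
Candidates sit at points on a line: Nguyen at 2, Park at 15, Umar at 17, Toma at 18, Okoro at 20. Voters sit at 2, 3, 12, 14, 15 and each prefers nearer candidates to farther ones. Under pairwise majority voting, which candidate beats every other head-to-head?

With single-peaked preferences on a line, the Condorcet winner is the candidate closest to the median voter.
The median voter (position 12) is closest to Park at 15.
Check: Park vs Okoro — voters closer to Park: 5 of 5.

Park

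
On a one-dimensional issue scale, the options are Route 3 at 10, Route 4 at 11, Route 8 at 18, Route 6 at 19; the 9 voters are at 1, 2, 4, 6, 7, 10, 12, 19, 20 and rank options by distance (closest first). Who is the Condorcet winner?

Route 3

With single-peaked preferences on a line, the Condorcet winner is the candidate closest to the median voter.
The median voter (position 7) is closest to Route 3 at 10.
Check: Route 3 vs Route 6 — voters closer to Route 3: 7 of 9.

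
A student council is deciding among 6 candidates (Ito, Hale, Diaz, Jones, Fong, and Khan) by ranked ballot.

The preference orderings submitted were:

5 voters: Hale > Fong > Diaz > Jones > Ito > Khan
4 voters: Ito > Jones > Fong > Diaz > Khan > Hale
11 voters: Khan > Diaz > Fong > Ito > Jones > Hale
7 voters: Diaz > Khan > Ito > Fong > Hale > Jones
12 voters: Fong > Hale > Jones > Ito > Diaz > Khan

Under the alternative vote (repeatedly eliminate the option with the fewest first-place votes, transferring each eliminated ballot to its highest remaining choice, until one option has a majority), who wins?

Fong

Round 1: Fong 12, Khan 11, Diaz 7, Hale 5, Ito 4, Jones 0. Jones has the fewest and is eliminated.
Round 2: Fong 12, Khan 11, Diaz 7, Hale 5, Ito 4. Ito has the fewest and is eliminated.
Round 3: Fong 16, Khan 11, Diaz 7, Hale 5. Hale has the fewest and is eliminated.
Round 4: Fong 21, Khan 11, Diaz 7. Fong has a majority.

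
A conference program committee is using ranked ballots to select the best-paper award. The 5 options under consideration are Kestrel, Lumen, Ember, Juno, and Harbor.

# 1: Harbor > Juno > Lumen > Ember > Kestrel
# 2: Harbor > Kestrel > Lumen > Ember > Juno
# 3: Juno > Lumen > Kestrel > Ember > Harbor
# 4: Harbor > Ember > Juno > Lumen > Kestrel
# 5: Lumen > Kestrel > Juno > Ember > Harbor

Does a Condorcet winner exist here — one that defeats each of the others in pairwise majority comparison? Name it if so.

Harbor

Head-to-head results (5 voters total):
Kestrel vs Lumen: Lumen wins 4–1.
Kestrel vs Ember: Kestrel wins 3–2.
Kestrel vs Juno: Juno wins 3–2.
Kestrel vs Harbor: Harbor wins 3–2.
Lumen vs Ember: Lumen wins 4–1.
Lumen vs Juno: Juno wins 3–2.
Lumen vs Harbor: Harbor wins 3–2.
Ember vs Juno: Juno wins 3–2.
Ember vs Harbor: Harbor wins 3–2.
Juno vs Harbor: Harbor wins 3–2.
Harbor beats each rival — Kestrel (3–2), Lumen (3–2), Ember (3–2), Juno (3–2) — so Harbor is the Condorcet winner.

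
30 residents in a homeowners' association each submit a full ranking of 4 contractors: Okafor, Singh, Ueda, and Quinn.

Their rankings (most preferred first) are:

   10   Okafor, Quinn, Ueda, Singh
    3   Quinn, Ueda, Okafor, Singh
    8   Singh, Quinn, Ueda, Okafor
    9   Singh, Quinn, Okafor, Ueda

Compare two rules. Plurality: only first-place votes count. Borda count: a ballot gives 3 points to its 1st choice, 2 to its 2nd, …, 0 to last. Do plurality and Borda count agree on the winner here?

No

Plurality first-place counts: Okafor 10, Singh 17, Ueda 0, Quinn 3 → Singh.
Borda totals: Okafor 42, Singh 51, Ueda 24, Quinn 63 → Quinn.
The two rules disagree: plurality picks Singh, Borda picks Quinn.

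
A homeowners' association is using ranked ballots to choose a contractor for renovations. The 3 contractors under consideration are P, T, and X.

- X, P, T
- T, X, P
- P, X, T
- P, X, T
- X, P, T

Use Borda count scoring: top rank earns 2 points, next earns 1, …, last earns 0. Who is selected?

X

Borda scores:
  P: 1 + 0 + 2 + 2 + 1 = 6
  T: 0 + 2 + 0 + 0 + 0 = 2
  X: 2 + 1 + 1 + 1 + 2 = 7
X has the highest total.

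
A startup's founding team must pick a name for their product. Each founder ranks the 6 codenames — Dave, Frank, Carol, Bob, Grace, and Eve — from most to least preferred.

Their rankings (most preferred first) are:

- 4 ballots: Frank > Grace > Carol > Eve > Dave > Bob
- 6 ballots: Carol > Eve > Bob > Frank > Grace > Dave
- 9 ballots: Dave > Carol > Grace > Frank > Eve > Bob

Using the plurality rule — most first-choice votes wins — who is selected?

First-place vote totals:
  Dave: 9
  Frank: 4
  Carol: 6
  Bob: 0
  Grace: 0
  Eve: 0
Dave has the most first-place votes.

Dave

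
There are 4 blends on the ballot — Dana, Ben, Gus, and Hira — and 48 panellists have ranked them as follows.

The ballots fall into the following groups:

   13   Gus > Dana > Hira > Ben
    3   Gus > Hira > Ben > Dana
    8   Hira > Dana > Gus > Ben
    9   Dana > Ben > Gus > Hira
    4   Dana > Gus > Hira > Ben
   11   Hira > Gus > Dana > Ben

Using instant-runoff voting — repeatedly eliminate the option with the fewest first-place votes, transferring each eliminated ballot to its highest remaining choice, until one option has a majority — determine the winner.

Round 1: Hira 19, Gus 16, Dana 13, Ben 0. Ben has the fewest and is eliminated.
Round 2: Hira 19, Gus 16, Dana 13. Dana has the fewest and is eliminated.
Round 3: Gus 29, Hira 19. Gus has a majority.

Gus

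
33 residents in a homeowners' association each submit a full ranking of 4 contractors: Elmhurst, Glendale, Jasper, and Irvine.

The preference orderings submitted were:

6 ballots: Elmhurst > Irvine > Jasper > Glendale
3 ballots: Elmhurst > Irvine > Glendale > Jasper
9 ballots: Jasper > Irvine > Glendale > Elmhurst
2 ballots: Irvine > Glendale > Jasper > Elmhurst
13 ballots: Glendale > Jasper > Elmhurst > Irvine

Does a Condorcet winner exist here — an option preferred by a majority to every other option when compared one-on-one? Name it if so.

None — there is no Condorcet winner

Head-to-head results (33 voters total):
Elmhurst vs Glendale: Glendale wins 24–9.
Elmhurst vs Jasper: Jasper wins 24–9.
Elmhurst vs Irvine: Elmhurst wins 22–11.
Glendale vs Jasper: Glendale wins 18–15.
Glendale vs Irvine: Irvine wins 20–13.
Jasper vs Irvine: Jasper wins 22–11.
No candidate beats all others: Elmhurst beats Irvine beats Glendale beats Elmhurst, a majority cycle.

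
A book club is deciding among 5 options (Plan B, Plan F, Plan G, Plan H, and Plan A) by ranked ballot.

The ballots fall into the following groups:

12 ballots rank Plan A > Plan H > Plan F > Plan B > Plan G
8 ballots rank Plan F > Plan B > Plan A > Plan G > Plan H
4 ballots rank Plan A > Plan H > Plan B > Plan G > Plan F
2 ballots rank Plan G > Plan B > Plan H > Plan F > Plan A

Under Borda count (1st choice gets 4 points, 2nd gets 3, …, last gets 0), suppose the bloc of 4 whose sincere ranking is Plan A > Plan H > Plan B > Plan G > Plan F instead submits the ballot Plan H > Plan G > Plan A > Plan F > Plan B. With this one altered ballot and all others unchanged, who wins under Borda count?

Borda totals with the altered ballot: Plan B 42, Plan F 62, Plan G 28, Plan H 56, Plan A 72.
The winner is unchanged: still Plan A.

Plan A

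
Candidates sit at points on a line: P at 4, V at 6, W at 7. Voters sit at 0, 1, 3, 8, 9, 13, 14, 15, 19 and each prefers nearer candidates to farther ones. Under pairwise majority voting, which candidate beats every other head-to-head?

W

With single-peaked preferences on a line, the Condorcet winner is the candidate closest to the median voter.
The median voter (position 9) is closest to W at 7.
Check: W vs V — voters closer to W: 6 of 9.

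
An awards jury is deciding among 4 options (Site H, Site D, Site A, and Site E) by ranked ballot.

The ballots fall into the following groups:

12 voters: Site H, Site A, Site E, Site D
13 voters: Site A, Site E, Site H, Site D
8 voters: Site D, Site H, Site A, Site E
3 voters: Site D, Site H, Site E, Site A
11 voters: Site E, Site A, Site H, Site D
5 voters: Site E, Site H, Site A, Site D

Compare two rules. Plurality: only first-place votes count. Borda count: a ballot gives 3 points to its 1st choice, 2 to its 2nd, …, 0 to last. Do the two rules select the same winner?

No

Plurality first-place counts: Site H 12, Site D 11, Site A 13, Site E 16 → Site E.
Borda totals: Site H 92, Site D 33, Site A 98, Site E 89 → Site A.
The two rules disagree: plurality picks Site E, Borda picks Site A.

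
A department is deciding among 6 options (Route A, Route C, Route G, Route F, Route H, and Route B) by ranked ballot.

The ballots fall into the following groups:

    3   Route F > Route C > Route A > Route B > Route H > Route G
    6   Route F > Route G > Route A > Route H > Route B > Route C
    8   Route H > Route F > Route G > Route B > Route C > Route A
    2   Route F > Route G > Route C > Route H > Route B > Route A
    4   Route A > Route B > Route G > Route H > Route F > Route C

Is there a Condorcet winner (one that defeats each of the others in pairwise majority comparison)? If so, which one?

There is no Condorcet winner

Head-to-head results (23 voters total):
Route A vs Route C: Route C wins 13–10.
Route A vs Route G: Route G wins 16–7.
Route A vs Route F: Route F wins 19–4.
Route A vs Route H: Route A wins 13–10.
Route A vs Route B: Route A wins 13–10.
Route C vs Route G: Route G wins 20–3.
Route C vs Route F: Route F wins 23–0.
Route C vs Route H: Route H wins 18–5.
Route C vs Route B: Route B wins 18–5.
Route G vs Route F: Route F wins 19–4.
Route G vs Route H: Route G wins 12–11.
Route G vs Route B: Route G wins 16–7.
Route F vs Route H: Route H wins 12–11.
Route F vs Route B: Route F wins 19–4.
Route H vs Route B: Route H wins 16–7.
No candidate beats all others: Route A beats Route H beats Route C beats Route A, a majority cycle.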